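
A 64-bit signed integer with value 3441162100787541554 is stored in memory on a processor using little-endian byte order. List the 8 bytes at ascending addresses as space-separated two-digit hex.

3441162100787541554 in hexadecimal, padded to 64 bits, is 0x2FC176B2D7FA7632.
Split into bytes (most-significant first): 2F C1 76 B2 D7 FA 76 32.
Little-endian: lowest address holds the least-significant byte.
So at ascending addresses the bytes are 32 76 FA D7 B2 76 C1 2F.

32 76 FA D7 B2 76 C1 2F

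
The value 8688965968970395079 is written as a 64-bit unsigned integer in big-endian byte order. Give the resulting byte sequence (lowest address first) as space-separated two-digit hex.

78 95 68 83 3D F0 2D C7

8688965968970395079 in hexadecimal, padded to 64 bits, is 0x789568833DF02DC7.
Split into bytes (most-significant first): 78 95 68 83 3D F0 2D C7.
In big-endian order the high byte comes first in memory.
So the memory order matches the most-significant-first order: 78 95 68 83 3D F0 2D C7.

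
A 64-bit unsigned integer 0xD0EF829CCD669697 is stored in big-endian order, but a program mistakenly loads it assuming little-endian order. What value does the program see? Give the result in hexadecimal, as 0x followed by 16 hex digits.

0x979666CD9C82EFD0

Stored big-endian, the bytes at ascending addresses are D0 EF 82 9C CD 66 96 97.
Read back as little-endian, the first byte is least significant, giving 0x979666CD9C82EFD0.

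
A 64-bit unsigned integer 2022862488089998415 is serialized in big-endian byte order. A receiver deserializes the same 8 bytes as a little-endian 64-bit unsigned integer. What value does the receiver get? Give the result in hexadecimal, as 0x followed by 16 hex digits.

0x4F341120B7A6121C

2022862488089998415 in 64-bit hexadecimal is 0x1C12A6B72011344F.
Stored big-endian, the bytes at ascending addresses are 1C 12 A6 B7 20 11 34 4F.
Read back as little-endian, the first byte is least significant, giving 0x4F341120B7A6121C.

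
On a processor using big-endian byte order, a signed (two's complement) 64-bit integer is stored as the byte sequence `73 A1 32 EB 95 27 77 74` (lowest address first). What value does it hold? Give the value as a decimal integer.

8331996773013223284

Big-endian: lowest address holds the most-significant byte.
The bytes are already most-significant first: 0x73A132EB95277774.
0x73A132EB95277774 = 8331996773013223284.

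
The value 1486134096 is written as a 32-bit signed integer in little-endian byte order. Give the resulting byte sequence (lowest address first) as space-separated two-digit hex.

50 9B 94 58

1486134096 in hexadecimal, padded to 32 bits, is 0x58949B50.
Split into bytes (most-significant first): 58 94 9B 50.
Little-endian stores the least-significant byte at the lowest address.
So at ascending addresses the bytes are 50 9B 94 58.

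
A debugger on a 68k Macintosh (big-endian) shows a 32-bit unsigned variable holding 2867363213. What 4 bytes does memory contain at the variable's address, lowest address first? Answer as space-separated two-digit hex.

AA E8 7D 8D

2867363213 in hexadecimal, padded to 32 bits, is 0xAAE87D8D.
Split into bytes (most-significant first): AA E8 7D 8D.
In big-endian order the high byte comes first in memory.
So the memory order matches the most-significant-first order: AA E8 7D 8D.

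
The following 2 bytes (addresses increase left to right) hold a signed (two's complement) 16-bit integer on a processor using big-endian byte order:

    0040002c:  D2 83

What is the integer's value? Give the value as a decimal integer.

-11645

Big-endian stores the most-significant byte at the lowest address.
The bytes are already most-significant first: 0xD283.
Top bit is set, so as a signed 16-bit value this is 0xD283 − 2^16 = -11645.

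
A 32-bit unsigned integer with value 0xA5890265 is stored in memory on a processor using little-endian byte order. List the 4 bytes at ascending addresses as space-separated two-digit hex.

65 02 89 A5

Split into bytes (most-significant first): A5 89 02 65.
In little-endian order the low byte comes first in memory.
So at ascending addresses the bytes are 65 02 89 A5.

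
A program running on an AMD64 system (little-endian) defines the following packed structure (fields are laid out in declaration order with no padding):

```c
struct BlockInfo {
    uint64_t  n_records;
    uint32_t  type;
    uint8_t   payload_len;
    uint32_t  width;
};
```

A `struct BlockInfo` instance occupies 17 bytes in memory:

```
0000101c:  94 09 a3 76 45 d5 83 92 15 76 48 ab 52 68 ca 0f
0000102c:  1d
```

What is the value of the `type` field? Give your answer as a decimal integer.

2873652757

`type` follows `n_records` (8 bytes), so it starts at byte offset 8 and occupies 4 bytes.
Bytes at offsets 8..11: 15 76 48 AB.
In little-endian order the low byte comes first in memory.
Reassemble most-significant byte first: AB 48 76 15 → 0xAB487615.
0xAB487615 = 2873652757.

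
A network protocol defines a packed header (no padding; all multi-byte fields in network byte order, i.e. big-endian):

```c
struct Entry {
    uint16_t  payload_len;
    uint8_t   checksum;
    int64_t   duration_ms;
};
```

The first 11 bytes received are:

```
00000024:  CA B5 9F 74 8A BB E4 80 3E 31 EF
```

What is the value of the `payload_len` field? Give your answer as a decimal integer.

51893

`payload_len` is the first field, at byte offset 0, occupying 2 bytes.
Bytes at offsets 0..1: CA B5.
Big-endian stores the most-significant byte at the lowest address.
The bytes are already most-significant first: 0xCAB5.
0xCAB5 = 51893.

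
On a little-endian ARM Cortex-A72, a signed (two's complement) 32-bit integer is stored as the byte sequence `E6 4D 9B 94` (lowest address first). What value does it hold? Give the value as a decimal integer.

Little-endian: lowest address holds the least-significant byte.
Reassemble most-significant byte first: 94 9B 4D E6 → 0x949B4DE6.
Top bit is set, so as a signed 32-bit value this is 0x949B4DE6 − 2^32 = -1801761306.

-1801761306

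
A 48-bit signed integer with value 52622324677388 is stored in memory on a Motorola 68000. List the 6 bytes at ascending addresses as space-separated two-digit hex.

2F DC 16 F8 3B 0C

52622324677388 in hexadecimal, padded to 48 bits, is 0x2FDC16F83B0C.
Split into bytes (most-significant first): 2F DC 16 F8 3B 0C.
Big-endian: lowest address holds the most-significant byte.
So the memory order matches the most-significant-first order: 2F DC 16 F8 3B 0C.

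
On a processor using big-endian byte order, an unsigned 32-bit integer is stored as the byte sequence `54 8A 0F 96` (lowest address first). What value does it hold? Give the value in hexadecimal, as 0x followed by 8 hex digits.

0x548A0F96

Big-endian stores the most-significant byte at the lowest address.
The bytes are already most-significant first: 0x548A0F96.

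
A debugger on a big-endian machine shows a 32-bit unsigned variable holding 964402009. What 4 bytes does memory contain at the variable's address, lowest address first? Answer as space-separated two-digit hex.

39 7B 9B 59

964402009 in hexadecimal, padded to 32 bits, is 0x397B9B59.
Split into bytes (most-significant first): 39 7B 9B 59.
In big-endian order the high byte comes first in memory.
So the memory order matches the most-significant-first order: 39 7B 9B 59.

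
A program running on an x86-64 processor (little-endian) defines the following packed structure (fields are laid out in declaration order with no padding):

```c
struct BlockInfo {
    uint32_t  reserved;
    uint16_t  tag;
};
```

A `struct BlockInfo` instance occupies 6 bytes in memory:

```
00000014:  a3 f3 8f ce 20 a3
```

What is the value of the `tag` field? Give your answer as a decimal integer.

`tag` follows `reserved` (4 bytes), so it starts at byte offset 4 and occupies 2 bytes.
Bytes at offsets 4..5: 20 A3.
Little-endian: lowest address holds the least-significant byte.
Reassemble most-significant byte first: A3 20 → 0xA320.
0xA320 = 41760.

41760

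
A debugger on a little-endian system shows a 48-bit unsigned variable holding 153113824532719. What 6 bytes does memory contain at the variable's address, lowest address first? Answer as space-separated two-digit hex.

EF 18 1F 97 41 8B

153113824532719 in hexadecimal, padded to 48 bits, is 0x8B41971F18EF.
Split into bytes (most-significant first): 8B 41 97 1F 18 EF.
In little-endian order the low byte comes first in memory.
So at ascending addresses the bytes are EF 18 1F 97 41 8B.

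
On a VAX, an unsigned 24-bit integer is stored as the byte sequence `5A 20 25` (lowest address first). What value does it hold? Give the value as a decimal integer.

Little-endian stores the least-significant byte at the lowest address.
Reassemble most-significant byte first: 25 20 5A → 0x25205A.
0x25205A = 2433114.

2433114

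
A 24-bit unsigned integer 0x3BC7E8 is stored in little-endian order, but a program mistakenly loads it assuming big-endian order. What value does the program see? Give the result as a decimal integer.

15255355

Stored little-endian, the bytes at ascending addresses are E8 C7 3B.
Read back as big-endian, the last byte is least significant, giving 0xE8C73B.
0xE8C73B = 15255355.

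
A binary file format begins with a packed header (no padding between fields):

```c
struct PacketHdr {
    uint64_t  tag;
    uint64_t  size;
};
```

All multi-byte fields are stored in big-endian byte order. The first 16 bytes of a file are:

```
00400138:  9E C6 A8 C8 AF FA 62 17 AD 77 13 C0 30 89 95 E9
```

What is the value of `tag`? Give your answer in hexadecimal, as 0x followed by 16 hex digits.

0x9EC6A8C8AFFA6217

`tag` is the first field, at byte offset 0, occupying 8 bytes.
Bytes at offsets 0..7: 9E C6 A8 C8 AF FA 62 17.
In big-endian order the high byte comes first in memory.
The bytes are already most-significant first: 0x9EC6A8C8AFFA6217.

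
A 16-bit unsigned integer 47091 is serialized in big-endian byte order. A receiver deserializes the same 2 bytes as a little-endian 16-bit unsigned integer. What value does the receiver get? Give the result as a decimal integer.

62391

47091 in 16-bit hexadecimal is 0xB7F3.
Stored big-endian, the bytes at ascending addresses are B7 F3.
Read back as little-endian, the first byte is least significant, giving 0xF3B7.
0xF3B7 = 62391.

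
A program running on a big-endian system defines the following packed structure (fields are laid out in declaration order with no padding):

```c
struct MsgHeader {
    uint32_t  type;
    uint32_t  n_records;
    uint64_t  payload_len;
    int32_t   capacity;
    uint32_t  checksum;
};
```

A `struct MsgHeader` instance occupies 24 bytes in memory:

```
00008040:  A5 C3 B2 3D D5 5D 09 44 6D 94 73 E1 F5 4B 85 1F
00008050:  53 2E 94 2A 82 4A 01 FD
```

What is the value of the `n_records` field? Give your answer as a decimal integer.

`n_records` follows `type` (4 bytes), so it starts at byte offset 4 and occupies 4 bytes.
Bytes at offsets 4..7: D5 5D 09 44.
In big-endian order the high byte comes first in memory.
The bytes are already most-significant first: 0xD55D0944.
0xD55D0944 = 3579644228.

3579644228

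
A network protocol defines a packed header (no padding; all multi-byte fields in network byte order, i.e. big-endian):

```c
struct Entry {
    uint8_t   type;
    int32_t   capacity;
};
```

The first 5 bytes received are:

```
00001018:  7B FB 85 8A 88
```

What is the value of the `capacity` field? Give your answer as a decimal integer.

`capacity` follows `type` (1 byte), so it starts at byte offset 1 and occupies 4 bytes.
Bytes at offsets 1..4: FB 85 8A 88.
Big-endian: lowest address holds the most-significant byte.
The bytes are already most-significant first: 0xFB858A88.
Top bit is set, so as a signed 32-bit value this is 0xFB858A88 − 2^32 = -75134328.

-75134328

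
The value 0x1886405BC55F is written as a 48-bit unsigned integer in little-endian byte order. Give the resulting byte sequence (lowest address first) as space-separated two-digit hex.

5F C5 5B 40 86 18

Split into bytes (most-significant first): 18 86 40 5B C5 5F.
Little-endian stores the least-significant byte at the lowest address.
So at ascending addresses the bytes are 5F C5 5B 40 86 18.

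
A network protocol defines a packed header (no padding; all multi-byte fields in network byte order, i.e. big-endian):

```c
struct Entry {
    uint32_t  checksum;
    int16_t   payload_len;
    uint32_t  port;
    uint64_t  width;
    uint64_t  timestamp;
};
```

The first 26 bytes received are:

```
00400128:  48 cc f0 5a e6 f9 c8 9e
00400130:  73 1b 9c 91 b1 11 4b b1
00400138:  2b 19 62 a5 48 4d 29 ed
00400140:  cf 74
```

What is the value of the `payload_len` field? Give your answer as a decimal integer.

`payload_len` follows `checksum` (4 bytes), so it starts at byte offset 4 and occupies 2 bytes.
Bytes at offsets 4..5: E6 F9.
Big-endian stores the most-significant byte at the lowest address.
The bytes are already most-significant first: 0xE6F9.
Top bit is set, so as a signed 16-bit value this is 0xE6F9 − 2^16 = -6407.

-6407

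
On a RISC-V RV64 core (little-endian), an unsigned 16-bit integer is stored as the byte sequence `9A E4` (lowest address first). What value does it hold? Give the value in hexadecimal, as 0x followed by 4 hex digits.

0xE49A

Little-endian stores the least-significant byte at the lowest address.
Reassemble most-significant byte first: E4 9A → 0xE49A.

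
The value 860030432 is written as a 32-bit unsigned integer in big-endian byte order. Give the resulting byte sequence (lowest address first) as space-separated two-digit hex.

33 43 05 E0

860030432 in hexadecimal, padded to 32 bits, is 0x334305E0.
Split into bytes (most-significant first): 33 43 05 E0.
Big-endian stores the most-significant byte at the lowest address.
So the memory order matches the most-significant-first order: 33 43 05 E0.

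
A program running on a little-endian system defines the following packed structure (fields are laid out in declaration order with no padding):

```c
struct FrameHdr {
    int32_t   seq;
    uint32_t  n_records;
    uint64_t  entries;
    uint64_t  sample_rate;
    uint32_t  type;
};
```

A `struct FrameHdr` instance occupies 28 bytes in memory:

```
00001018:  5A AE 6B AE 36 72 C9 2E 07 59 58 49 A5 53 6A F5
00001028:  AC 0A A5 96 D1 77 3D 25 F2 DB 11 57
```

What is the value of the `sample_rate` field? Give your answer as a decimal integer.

2683432695041952428

`sample_rate` follows `seq` (4 B), `n_records` (4 B), `entries` (8 B), so it starts at offset 4 + 4 + 8 = 16 and occupies 8 bytes.
Bytes at offsets 16..23: AC 0A A5 96 D1 77 3D 25.
In little-endian order the low byte comes first in memory.
Reassemble most-significant byte first: 25 3D 77 D1 96 A5 0A AC → 0x253D77D196A50AAC.
0x253D77D196A50AAC = 2683432695041952428.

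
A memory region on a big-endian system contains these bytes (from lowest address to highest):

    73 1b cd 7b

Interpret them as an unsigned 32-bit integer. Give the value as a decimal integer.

1931201915

In big-endian order the high byte comes first in memory.
The bytes are already most-significant first: 0x731BCD7B.
0x731BCD7B = 1931201915.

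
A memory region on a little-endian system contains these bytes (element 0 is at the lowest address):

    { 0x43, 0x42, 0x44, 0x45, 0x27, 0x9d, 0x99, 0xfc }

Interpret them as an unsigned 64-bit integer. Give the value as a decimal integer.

Little-endian stores the least-significant byte at the lowest address.
Reassemble most-significant byte first: FC 99 9D 27 45 44 42 43 → 0xFC999D2745444243.
0xFC999D2745444243 = 18201752160985956931.

18201752160985956931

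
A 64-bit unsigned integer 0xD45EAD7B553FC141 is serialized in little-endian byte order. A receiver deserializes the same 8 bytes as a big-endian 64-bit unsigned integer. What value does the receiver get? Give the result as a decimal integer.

4738137919350202068

Stored little-endian, the bytes at ascending addresses are 41 C1 3F 55 7B AD 5E D4.
Read back as big-endian, the last byte is least significant, giving 0x41C13F557BAD5ED4.
0x41C13F557BAD5ED4 = 4738137919350202068.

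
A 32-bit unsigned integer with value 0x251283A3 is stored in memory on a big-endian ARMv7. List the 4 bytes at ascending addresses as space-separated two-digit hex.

Split into bytes (most-significant first): 25 12 83 A3.
Big-endian: lowest address holds the most-significant byte.
So the memory order matches the most-significant-first order: 25 12 83 A3.

25 12 83 A3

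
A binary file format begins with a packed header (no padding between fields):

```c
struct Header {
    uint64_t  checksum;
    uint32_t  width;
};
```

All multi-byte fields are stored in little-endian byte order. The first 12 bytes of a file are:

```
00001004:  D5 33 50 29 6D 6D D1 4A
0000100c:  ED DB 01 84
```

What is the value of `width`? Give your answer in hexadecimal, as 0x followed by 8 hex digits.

`width` follows `checksum` (8 bytes), so it starts at byte offset 8 and occupies 4 bytes.
Bytes at offsets 8..11: ED DB 01 84.
Little-endian: lowest address holds the least-significant byte.
Reassemble most-significant byte first: 84 01 DB ED → 0x8401DBED.

0x8401DBED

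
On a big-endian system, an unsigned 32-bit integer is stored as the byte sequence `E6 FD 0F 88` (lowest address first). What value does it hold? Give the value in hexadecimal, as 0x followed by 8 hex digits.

0xE6FD0F88

Big-endian stores the most-significant byte at the lowest address.
The bytes are already most-significant first: 0xE6FD0F88.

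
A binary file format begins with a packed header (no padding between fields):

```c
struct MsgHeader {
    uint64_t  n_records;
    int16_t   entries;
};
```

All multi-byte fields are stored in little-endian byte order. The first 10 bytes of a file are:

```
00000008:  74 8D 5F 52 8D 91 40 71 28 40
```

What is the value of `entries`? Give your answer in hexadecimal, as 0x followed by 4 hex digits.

0x4028

`entries` follows `n_records` (8 bytes), so it starts at byte offset 8 and occupies 2 bytes.
Bytes at offsets 8..9: 28 40.
In little-endian order the low byte comes first in memory.
Reassemble most-significant byte first: 40 28 → 0x4028.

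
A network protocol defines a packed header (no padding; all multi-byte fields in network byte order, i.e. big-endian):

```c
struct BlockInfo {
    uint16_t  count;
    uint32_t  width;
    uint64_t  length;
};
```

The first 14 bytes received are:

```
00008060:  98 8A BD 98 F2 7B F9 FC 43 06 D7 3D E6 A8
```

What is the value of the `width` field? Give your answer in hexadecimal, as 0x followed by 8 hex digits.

0xBD98F27B

`width` follows `count` (2 bytes), so it starts at byte offset 2 and occupies 4 bytes.
Bytes at offsets 2..5: BD 98 F2 7B.
Big-endian: lowest address holds the most-significant byte.
The bytes are already most-significant first: 0xBD98F27B.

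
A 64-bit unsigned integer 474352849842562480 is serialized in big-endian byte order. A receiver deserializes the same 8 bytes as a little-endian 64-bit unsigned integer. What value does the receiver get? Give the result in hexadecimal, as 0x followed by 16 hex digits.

474352849842562480 in 64-bit hexadecimal is 0x06953D67590F65B0.
Stored big-endian, the bytes at ascending addresses are 06 95 3D 67 59 0F 65 B0.
Read back as little-endian, the first byte is least significant, giving 0xB0650F59673D9506.

0xB0650F59673D9506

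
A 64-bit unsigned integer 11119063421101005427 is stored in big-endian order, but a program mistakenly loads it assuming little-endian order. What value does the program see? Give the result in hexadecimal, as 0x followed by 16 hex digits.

0x73DAC32945D94E9A

11119063421101005427 in 64-bit hexadecimal is 0x9A4ED94529C3DA73.
Stored big-endian, the bytes at ascending addresses are 9A 4E D9 45 29 C3 DA 73.
Read back as little-endian, the first byte is least significant, giving 0x73DAC32945D94E9A.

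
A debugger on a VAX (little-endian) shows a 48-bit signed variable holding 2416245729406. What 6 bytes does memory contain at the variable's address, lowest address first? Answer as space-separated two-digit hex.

2416245729406 in hexadecimal, padded to 48 bits, is 0x02329377E87E.
Split into bytes (most-significant first): 02 32 93 77 E8 7E.
Little-endian: lowest address holds the least-significant byte.
So at ascending addresses the bytes are 7E E8 77 93 32 02.

7E E8 77 93 32 02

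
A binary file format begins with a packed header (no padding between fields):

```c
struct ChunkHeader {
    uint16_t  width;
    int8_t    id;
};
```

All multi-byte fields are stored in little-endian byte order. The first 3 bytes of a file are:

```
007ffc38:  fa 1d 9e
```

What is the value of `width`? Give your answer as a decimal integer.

7674

`width` is the first field, at byte offset 0, occupying 2 bytes.
Bytes at offsets 0..1: FA 1D.
Little-endian stores the least-significant byte at the lowest address.
Reassemble most-significant byte first: 1D FA → 0x1DFA.
0x1DFA = 7674.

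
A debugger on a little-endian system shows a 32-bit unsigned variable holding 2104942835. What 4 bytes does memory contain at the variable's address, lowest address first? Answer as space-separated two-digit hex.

2104942835 in hexadecimal, padded to 32 bits, is 0x7D76E0F3.
Split into bytes (most-significant first): 7D 76 E0 F3.
Little-endian stores the least-significant byte at the lowest address.
So at ascending addresses the bytes are F3 E0 76 7D.

F3 E0 76 7D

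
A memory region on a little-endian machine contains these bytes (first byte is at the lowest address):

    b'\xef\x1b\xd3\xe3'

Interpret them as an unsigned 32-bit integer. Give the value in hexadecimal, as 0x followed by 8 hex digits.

0xE3D31BEF

Little-endian: lowest address holds the least-significant byte.
Reassemble most-significant byte first: E3 D3 1B EF → 0xE3D31BEF.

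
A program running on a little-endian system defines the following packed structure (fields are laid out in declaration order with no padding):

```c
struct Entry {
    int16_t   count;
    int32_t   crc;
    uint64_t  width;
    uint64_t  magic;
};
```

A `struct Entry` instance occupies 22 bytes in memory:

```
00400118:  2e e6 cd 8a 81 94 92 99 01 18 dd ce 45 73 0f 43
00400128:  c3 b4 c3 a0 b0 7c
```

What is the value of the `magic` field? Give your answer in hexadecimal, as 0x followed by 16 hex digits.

`magic` follows `count` (2 B), `crc` (4 B), `width` (8 B), so it starts at offset 2 + 4 + 8 = 14 and occupies 8 bytes.
Bytes at offsets 14..21: 0F 43 C3 B4 C3 A0 B0 7C.
Little-endian: lowest address holds the least-significant byte.
Reassemble most-significant byte first: 7C B0 A0 C3 B4 C3 43 0F → 0x7CB0A0C3B4C3430F.

0x7CB0A0C3B4C3430F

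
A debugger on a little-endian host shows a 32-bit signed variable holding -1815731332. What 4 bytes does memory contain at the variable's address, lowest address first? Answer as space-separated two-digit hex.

Two's complement of -1815731332 in 32 bits: 1815731332 = 0x6C39DC84; invert → 0x93C6237B; add 1 → 0x93C6237C.
Split into bytes (most-significant first): 93 C6 23 7C.
Little-endian: lowest address holds the least-significant byte.
So at ascending addresses the bytes are 7C 23 C6 93.

7C 23 C6 93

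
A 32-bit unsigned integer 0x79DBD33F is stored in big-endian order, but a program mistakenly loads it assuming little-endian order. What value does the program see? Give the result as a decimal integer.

1070848889

Stored big-endian, the bytes at ascending addresses are 79 DB D3 3F.
Read back as little-endian, the first byte is least significant, giving 0x3FD3DB79.
0x3FD3DB79 = 1070848889.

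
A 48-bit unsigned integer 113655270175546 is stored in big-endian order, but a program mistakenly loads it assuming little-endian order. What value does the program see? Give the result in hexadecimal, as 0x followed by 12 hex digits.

113655270175546 in 48-bit hexadecimal is 0x675E6E01733A.
Stored big-endian, the bytes at ascending addresses are 67 5E 6E 01 73 3A.
Read back as little-endian, the first byte is least significant, giving 0x3A73016E5E67.

0x3A73016E5E67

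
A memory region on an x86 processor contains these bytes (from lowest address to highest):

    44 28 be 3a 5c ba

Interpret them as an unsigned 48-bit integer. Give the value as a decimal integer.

Little-endian: lowest address holds the least-significant byte.
Reassemble most-significant byte first: BA 5C 3A BE 28 44 → 0xBA5C3ABE2844.
0xBA5C3ABE2844 = 204905285298244.

204905285298244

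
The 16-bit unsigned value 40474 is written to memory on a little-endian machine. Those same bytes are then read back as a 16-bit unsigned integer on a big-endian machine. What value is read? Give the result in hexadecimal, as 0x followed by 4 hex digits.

0x1A9E

40474 in 16-bit hexadecimal is 0x9E1A.
Stored little-endian, the bytes at ascending addresses are 1A 9E.
Read back as big-endian, the last byte is least significant, giving 0x1A9E.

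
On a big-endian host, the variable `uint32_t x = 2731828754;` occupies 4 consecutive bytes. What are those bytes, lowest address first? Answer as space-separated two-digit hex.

2731828754 in hexadecimal, padded to 32 bits, is 0xA2D46612.
Split into bytes (most-significant first): A2 D4 66 12.
Big-endian: lowest address holds the most-significant byte.
So the memory order matches the most-significant-first order: A2 D4 66 12.

A2 D4 66 12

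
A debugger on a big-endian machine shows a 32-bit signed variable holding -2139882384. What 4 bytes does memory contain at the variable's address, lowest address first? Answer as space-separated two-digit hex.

80 73 FC 70

Two's complement of -2139882384 in 32 bits: 2139882384 = 0x7F8C0390; invert → 0x8073FC6F; add 1 → 0x8073FC70.
Split into bytes (most-significant first): 80 73 FC 70.
Big-endian: lowest address holds the most-significant byte.
So the memory order matches the most-significant-first order: 80 73 FC 70.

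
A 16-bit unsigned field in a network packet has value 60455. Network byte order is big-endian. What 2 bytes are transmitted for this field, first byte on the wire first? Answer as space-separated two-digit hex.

60455 in hexadecimal, padded to 16 bits, is 0xEC27.
Split into bytes (most-significant first): EC 27.
Big-endian stores the most-significant byte at the lowest address.
So the memory order matches the most-significant-first order: EC 27.

EC 27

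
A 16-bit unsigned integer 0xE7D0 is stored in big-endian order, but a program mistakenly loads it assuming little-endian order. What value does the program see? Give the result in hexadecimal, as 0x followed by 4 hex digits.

0xD0E7

Stored big-endian, the bytes at ascending addresses are E7 D0.
Read back as little-endian, the first byte is least significant, giving 0xD0E7.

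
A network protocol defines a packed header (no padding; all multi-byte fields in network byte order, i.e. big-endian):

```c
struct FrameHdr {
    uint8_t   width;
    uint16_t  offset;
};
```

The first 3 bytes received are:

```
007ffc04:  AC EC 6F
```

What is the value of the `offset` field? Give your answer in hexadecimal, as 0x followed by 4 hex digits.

0xEC6F

`offset` follows `width` (1 byte), so it starts at byte offset 1 and occupies 2 bytes.
Bytes at offsets 1..2: EC 6F.
Big-endian: lowest address holds the most-significant byte.
The bytes are already most-significant first: 0xEC6F.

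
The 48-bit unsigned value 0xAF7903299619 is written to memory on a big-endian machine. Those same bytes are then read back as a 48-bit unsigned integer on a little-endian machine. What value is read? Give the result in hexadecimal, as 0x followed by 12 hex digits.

0x1996290379AF

Stored big-endian, the bytes at ascending addresses are AF 79 03 29 96 19.
Read back as little-endian, the first byte is least significant, giving 0x1996290379AF.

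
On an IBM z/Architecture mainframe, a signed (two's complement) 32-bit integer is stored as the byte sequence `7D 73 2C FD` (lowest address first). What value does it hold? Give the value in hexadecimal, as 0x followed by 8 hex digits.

0x7D732CFD

Big-endian: lowest address holds the most-significant byte.
The bytes are already most-significant first: 0x7D732CFD.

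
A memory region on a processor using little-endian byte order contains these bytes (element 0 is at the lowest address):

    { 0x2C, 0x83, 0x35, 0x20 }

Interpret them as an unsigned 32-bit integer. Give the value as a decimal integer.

540377900

Little-endian stores the least-significant byte at the lowest address.
Reassemble most-significant byte first: 20 35 83 2C → 0x2035832C.
0x2035832C = 540377900.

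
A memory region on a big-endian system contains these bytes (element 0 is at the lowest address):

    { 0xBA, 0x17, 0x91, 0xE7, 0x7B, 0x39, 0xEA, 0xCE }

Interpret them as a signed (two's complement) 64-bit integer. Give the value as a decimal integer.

Big-endian stores the most-significant byte at the lowest address.
The bytes are already most-significant first: 0xBA1791E77B39EACE.
Top bit is set, so as a signed 64-bit value this is 0xBA1791E77B39EACE − 2^64 = -5037397234799744306.

-5037397234799744306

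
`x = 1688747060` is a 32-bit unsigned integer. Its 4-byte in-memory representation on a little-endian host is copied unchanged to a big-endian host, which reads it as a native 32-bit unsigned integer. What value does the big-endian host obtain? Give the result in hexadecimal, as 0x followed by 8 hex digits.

1688747060 in 32-bit hexadecimal is 0x64A83C34.
Stored little-endian, the bytes at ascending addresses are 34 3C A8 64.
Read back as big-endian, the last byte is least significant, giving 0x343CA864.

0x343CA864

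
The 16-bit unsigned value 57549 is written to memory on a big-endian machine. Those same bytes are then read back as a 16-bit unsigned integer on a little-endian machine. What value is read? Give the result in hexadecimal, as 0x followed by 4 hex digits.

0xCDE0

57549 in 16-bit hexadecimal is 0xE0CD.
Stored big-endian, the bytes at ascending addresses are E0 CD.
Read back as little-endian, the first byte is least significant, giving 0xCDE0.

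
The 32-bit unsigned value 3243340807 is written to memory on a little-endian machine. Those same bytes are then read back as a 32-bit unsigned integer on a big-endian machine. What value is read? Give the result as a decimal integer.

125063617

3243340807 in 32-bit hexadecimal is 0xC1517407.
Stored little-endian, the bytes at ascending addresses are 07 74 51 C1.
Read back as big-endian, the last byte is least significant, giving 0x077451C1.
0x077451C1 = 125063617.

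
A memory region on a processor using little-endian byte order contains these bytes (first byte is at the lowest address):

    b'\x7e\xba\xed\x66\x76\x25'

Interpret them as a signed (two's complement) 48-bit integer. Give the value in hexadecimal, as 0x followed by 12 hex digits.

0x257666EDBA7E

In little-endian order the low byte comes first in memory.
Reassemble most-significant byte first: 25 76 66 ED BA 7E → 0x257666EDBA7E.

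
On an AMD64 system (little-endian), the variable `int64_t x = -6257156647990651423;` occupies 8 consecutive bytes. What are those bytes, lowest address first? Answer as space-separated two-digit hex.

E1 15 8B 34 2E 1D 2A A9

Two's complement of -6257156647990651423 in 64 bits: 6257156647990651423 = 0x56D5E2D1CB74EA1F; invert → 0xA92A1D2E348B15E0; add 1 → 0xA92A1D2E348B15E1.
Split into bytes (most-significant first): A9 2A 1D 2E 34 8B 15 E1.
In little-endian order the low byte comes first in memory.
So at ascending addresses the bytes are E1 15 8B 34 2E 1D 2A A9.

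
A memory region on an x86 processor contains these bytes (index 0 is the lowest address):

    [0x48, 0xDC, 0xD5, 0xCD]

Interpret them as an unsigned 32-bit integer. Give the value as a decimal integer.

3453344840

In little-endian order the low byte comes first in memory.
Reassemble most-significant byte first: CD D5 DC 48 → 0xCDD5DC48.
0xCDD5DC48 = 3453344840.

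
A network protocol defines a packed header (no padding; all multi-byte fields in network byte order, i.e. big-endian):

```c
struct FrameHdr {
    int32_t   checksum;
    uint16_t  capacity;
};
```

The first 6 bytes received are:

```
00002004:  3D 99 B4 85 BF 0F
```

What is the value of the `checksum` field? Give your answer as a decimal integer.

1033483397

`checksum` is the first field, at byte offset 0, occupying 4 bytes.
Bytes at offsets 0..3: 3D 99 B4 85.
Big-endian: lowest address holds the most-significant byte.
The bytes are already most-significant first: 0x3D99B485.
0x3D99B485 = 1033483397.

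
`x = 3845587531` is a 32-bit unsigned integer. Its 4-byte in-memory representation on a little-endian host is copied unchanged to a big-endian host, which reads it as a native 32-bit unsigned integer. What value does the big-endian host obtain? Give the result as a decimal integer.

1258436581

3845587531 in 32-bit hexadecimal is 0xE537024B.
Stored little-endian, the bytes at ascending addresses are 4B 02 37 E5.
Read back as big-endian, the last byte is least significant, giving 0x4B0237E5.
0x4B0237E5 = 1258436581.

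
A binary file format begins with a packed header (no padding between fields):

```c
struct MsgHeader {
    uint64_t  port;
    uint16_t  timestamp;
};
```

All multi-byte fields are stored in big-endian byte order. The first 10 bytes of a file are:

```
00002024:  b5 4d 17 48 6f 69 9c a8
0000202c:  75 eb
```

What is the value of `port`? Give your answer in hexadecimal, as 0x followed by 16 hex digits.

0xB54D17486F699CA8

`port` is the first field, at byte offset 0, occupying 8 bytes.
Bytes at offsets 0..7: B5 4D 17 48 6F 69 9C A8.
Big-endian: lowest address holds the most-significant byte.
The bytes are already most-significant first: 0xB54D17486F699CA8.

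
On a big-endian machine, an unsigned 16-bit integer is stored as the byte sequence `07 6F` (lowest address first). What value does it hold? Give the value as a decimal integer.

Big-endian: lowest address holds the most-significant byte.
The bytes are already most-significant first: 0x076F.
0x076F = 1903.

1903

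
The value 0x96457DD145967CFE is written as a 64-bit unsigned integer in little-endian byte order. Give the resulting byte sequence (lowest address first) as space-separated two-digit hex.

FE 7C 96 45 D1 7D 45 96

Split into bytes (most-significant first): 96 45 7D D1 45 96 7C FE.
In little-endian order the low byte comes first in memory.
So at ascending addresses the bytes are FE 7C 96 45 D1 7D 45 96.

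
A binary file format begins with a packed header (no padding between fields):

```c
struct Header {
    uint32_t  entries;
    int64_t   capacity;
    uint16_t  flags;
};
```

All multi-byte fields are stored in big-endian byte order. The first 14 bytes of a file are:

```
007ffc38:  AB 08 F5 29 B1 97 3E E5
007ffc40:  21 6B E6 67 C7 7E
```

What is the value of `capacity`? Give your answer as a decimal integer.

`capacity` follows `entries` (4 bytes), so it starts at byte offset 4 and occupies 8 bytes.
Bytes at offsets 4..11: B1 97 3E E5 21 6B E6 67.
Big-endian stores the most-significant byte at the lowest address.
The bytes are already most-significant first: 0xB1973EE5216BE667.
Top bit is set, so as a signed 64-bit value this is 0xB1973EE5216BE667 − 2^64 = -5649978053683845529.

-5649978053683845529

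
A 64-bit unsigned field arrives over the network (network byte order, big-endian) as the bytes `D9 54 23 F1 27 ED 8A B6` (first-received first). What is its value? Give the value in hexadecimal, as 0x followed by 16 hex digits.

Big-endian: lowest address holds the most-significant byte.
The bytes are already most-significant first: 0xD95423F127ED8AB6.

0xD95423F127ED8AB6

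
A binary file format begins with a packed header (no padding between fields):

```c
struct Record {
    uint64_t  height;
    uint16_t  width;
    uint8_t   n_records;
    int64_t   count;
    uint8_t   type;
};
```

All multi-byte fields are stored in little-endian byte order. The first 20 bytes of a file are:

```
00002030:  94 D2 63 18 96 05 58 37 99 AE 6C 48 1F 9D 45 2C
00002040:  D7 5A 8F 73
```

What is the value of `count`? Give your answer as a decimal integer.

-8116938793235439800

`count` follows `height` (8 B), `width` (2 B), `n_records` (1 B), so it starts at offset 8 + 2 + 1 = 11 and occupies 8 bytes.
Bytes at offsets 11..18: 48 1F 9D 45 2C D7 5A 8F.
Little-endian: lowest address holds the least-significant byte.
Reassemble most-significant byte first: 8F 5A D7 2C 45 9D 1F 48 → 0x8F5AD72C459D1F48.
Top bit is set, so as a signed 64-bit value this is 0x8F5AD72C459D1F48 − 2^64 = -8116938793235439800.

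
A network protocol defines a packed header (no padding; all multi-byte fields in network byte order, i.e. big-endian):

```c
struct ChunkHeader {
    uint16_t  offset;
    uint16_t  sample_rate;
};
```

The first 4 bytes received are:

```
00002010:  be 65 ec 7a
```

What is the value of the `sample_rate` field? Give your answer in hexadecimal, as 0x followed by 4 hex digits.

`sample_rate` follows `offset` (2 bytes), so it starts at byte offset 2 and occupies 2 bytes.
Bytes at offsets 2..3: EC 7A.
In big-endian order the high byte comes first in memory.
The bytes are already most-significant first: 0xEC7A.

0xEC7A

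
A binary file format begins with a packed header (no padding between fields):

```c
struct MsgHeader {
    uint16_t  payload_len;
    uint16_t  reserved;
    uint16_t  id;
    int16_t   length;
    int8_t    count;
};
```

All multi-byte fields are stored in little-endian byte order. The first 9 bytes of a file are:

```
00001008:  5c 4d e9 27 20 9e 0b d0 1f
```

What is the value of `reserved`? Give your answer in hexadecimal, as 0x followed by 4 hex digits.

`reserved` follows `payload_len` (2 bytes), so it starts at byte offset 2 and occupies 2 bytes.
Bytes at offsets 2..3: E9 27.
Little-endian: lowest address holds the least-significant byte.
Reassemble most-significant byte first: 27 E9 → 0x27E9.

0x27E9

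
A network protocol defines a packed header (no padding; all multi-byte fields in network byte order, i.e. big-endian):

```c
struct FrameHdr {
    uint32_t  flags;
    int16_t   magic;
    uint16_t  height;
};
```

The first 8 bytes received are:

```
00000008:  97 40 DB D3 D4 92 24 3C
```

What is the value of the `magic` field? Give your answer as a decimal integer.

-11118

`magic` follows `flags` (4 bytes), so it starts at byte offset 4 and occupies 2 bytes.
Bytes at offsets 4..5: D4 92.
Big-endian stores the most-significant byte at the lowest address.
The bytes are already most-significant first: 0xD492.
Top bit is set, so as a signed 16-bit value this is 0xD492 − 2^16 = -11118.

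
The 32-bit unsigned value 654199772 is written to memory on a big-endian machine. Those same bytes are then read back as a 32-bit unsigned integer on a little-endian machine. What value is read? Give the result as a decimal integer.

3695967782

654199772 in 32-bit hexadecimal is 0x26FE4BDC.
Stored big-endian, the bytes at ascending addresses are 26 FE 4B DC.
Read back as little-endian, the first byte is least significant, giving 0xDC4BFE26.
0xDC4BFE26 = 3695967782.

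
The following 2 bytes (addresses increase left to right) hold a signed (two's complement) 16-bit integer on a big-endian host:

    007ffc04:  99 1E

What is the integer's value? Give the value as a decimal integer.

In big-endian order the high byte comes first in memory.
The bytes are already most-significant first: 0x991E.
Top bit is set, so as a signed 16-bit value this is 0x991E − 2^16 = -26338.

-26338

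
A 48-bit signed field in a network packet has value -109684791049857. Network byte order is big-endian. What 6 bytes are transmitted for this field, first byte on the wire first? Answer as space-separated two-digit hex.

Two's complement of -109684791049857 in 48 bits: 109684791049857 = 0x63C1FB01FE81; invert → 0x9C3E04FE017E; add 1 → 0x9C3E04FE017F.
Split into bytes (most-significant first): 9C 3E 04 FE 01 7F.
Big-endian: lowest address holds the most-significant byte.
So the memory order matches the most-significant-first order: 9C 3E 04 FE 01 7F.

9C 3E 04 FE 01 7F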